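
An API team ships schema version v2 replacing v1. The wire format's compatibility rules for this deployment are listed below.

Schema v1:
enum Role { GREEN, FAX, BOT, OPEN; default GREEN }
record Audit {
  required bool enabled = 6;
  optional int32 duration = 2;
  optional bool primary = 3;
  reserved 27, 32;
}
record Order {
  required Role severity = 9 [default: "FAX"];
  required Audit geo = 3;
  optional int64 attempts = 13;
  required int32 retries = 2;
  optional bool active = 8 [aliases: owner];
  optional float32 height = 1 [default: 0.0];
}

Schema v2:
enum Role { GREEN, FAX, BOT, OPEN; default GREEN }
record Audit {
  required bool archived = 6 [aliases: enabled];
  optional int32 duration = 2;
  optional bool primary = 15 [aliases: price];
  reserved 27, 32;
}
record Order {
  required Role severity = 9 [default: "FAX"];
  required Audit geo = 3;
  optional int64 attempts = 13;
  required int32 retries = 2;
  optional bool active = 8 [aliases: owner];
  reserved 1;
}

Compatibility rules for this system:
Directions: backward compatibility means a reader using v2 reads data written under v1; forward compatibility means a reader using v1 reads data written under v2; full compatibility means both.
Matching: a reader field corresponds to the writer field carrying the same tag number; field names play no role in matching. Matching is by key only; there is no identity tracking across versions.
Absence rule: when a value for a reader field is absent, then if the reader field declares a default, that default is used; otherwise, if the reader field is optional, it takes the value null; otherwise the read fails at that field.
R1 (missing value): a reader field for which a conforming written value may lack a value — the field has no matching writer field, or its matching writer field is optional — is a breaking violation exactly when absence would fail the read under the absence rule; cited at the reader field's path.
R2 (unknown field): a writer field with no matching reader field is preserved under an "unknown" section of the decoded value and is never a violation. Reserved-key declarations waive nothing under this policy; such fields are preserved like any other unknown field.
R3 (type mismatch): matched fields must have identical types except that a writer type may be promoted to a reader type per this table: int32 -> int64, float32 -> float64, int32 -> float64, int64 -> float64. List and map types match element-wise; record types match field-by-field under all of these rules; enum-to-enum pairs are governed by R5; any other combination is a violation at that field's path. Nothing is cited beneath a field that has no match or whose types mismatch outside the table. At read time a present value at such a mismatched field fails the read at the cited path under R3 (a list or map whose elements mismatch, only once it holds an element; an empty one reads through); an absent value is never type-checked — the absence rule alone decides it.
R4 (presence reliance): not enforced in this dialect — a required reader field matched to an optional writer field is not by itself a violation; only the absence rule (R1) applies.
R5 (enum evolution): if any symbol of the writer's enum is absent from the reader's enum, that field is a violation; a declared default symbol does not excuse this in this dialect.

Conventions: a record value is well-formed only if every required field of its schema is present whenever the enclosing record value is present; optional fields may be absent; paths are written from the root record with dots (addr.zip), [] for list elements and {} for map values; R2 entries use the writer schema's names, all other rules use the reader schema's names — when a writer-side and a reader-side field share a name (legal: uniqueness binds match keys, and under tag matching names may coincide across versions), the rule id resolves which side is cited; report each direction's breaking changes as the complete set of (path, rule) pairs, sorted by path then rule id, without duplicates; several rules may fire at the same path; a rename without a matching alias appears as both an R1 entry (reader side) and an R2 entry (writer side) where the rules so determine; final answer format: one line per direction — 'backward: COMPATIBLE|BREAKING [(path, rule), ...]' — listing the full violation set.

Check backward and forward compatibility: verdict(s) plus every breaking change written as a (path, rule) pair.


backward: COMPATIBLE []; forward: COMPATIBLE []

in Order below, arrows point writer -> reader
checking backward for Order: reader v2 against writer v1:
  writer required, Role -> Role: reader severity maps from writer severity
  writer required, Audit -> Audit: reader geo maps from writer geo
  writer optional, int64 -> int64: reader attempts maps from writer attempts
  writer required, int32 -> int32: reader retries maps from writer retries
  writer optional, bool -> bool: reader active maps from writer active
  writer field height has no reader counterpart
  writer required, bool -> bool: reader geo.archived maps from writer geo.enabled
  writer optional, int32 -> int32: reader geo.duration maps from writer geo.duration
  geo.primary: no writer match
  writer field geo.primary has no reader counterpart
  nothing fires on Order: backward is COMPATIBLE
checking forward for Order: reader v1 against writer v2:
  writer required, Role -> Role: reader severity maps from writer severity
  writer required, Audit -> Audit: reader geo maps from writer geo
  writer optional, int64 -> int64: reader attempts maps from writer attempts
  writer required, int32 -> int32: reader retries maps from writer retries
  writer optional, bool -> bool: reader active maps from writer active
  height: no writer match
  writer required, bool -> bool: reader geo.enabled maps from writer geo.archived
  writer optional, int32 -> int32: reader geo.duration maps from writer geo.duration
  geo.primary: no writer match
  writer field geo.primary has no reader counterpart
  nothing fires on Order: forward is COMPATIBLE


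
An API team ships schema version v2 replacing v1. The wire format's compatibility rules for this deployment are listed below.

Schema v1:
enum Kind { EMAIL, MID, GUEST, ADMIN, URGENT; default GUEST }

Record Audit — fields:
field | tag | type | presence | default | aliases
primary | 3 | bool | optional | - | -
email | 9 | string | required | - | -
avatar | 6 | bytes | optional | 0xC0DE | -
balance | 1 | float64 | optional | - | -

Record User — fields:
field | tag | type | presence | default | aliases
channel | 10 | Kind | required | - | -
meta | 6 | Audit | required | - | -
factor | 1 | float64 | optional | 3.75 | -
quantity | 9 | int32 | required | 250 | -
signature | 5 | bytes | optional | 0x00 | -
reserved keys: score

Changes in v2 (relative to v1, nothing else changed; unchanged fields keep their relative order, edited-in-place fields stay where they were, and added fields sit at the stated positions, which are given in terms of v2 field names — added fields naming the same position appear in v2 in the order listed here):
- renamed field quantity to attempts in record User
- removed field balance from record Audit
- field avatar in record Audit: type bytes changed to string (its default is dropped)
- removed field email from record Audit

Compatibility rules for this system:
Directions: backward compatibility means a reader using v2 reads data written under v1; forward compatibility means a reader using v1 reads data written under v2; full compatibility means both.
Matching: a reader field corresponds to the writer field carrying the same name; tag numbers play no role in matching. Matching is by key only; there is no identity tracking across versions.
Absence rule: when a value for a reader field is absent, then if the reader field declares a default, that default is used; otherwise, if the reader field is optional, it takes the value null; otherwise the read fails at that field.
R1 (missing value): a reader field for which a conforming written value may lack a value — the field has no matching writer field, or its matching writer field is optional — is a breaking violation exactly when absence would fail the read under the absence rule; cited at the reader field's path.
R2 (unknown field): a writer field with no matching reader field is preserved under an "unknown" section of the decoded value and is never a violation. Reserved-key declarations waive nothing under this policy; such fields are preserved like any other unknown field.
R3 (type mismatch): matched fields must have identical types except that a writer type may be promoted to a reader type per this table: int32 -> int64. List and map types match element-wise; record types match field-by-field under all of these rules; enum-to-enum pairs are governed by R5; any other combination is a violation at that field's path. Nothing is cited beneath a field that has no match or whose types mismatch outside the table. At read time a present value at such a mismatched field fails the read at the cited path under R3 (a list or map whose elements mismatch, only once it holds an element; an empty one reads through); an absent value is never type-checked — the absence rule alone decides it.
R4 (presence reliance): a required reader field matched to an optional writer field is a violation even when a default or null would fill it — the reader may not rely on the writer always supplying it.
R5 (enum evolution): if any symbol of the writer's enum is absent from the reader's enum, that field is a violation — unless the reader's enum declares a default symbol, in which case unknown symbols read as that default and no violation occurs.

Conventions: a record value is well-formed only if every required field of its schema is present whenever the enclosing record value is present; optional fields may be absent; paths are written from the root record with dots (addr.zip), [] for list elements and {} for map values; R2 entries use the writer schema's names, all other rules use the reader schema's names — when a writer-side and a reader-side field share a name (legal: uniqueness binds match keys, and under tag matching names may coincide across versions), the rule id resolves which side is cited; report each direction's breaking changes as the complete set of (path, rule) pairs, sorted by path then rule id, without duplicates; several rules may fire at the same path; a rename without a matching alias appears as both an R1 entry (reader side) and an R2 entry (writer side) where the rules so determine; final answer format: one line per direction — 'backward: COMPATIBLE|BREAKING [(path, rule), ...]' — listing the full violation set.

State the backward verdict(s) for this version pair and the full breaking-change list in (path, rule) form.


backward: BREAKING [(meta.avatar, R3)]

each type pair in User: writer, then reader
backward pass over User, reader schema v2, writer schema v1:
  writer required, Kind -> Kind: reader channel maps from writer channel
  writer required, Audit -> Audit: reader meta maps from writer meta
  writer optional, float64 -> float64: reader factor maps from writer factor
  attempts: no writer-side match
  writer optional, bytes -> bytes: reader signature maps from writer signature
  writer quantity: unknown to reader
  writer optional, bool -> bool: reader meta.primary maps from writer meta.primary
  writer optional, bytes -> string: reader meta.avatar maps from writer meta.avatar
  writer meta.email: unknown to reader
  writer meta.balance: unknown to reader
  rule R3 violated at meta.avatar
  => backward: BREAKING (1)
remaining User differences; none change what is asked:
  renamed field quantity to attempts in record User -> fires no rule on User, leaving the asked answer as it is
  removed field balance from record Audit -> fires no rule on User, leaving the asked answer as it is
  removed field email from record Audit -> its effect on User is confined to the forward direction, not asked


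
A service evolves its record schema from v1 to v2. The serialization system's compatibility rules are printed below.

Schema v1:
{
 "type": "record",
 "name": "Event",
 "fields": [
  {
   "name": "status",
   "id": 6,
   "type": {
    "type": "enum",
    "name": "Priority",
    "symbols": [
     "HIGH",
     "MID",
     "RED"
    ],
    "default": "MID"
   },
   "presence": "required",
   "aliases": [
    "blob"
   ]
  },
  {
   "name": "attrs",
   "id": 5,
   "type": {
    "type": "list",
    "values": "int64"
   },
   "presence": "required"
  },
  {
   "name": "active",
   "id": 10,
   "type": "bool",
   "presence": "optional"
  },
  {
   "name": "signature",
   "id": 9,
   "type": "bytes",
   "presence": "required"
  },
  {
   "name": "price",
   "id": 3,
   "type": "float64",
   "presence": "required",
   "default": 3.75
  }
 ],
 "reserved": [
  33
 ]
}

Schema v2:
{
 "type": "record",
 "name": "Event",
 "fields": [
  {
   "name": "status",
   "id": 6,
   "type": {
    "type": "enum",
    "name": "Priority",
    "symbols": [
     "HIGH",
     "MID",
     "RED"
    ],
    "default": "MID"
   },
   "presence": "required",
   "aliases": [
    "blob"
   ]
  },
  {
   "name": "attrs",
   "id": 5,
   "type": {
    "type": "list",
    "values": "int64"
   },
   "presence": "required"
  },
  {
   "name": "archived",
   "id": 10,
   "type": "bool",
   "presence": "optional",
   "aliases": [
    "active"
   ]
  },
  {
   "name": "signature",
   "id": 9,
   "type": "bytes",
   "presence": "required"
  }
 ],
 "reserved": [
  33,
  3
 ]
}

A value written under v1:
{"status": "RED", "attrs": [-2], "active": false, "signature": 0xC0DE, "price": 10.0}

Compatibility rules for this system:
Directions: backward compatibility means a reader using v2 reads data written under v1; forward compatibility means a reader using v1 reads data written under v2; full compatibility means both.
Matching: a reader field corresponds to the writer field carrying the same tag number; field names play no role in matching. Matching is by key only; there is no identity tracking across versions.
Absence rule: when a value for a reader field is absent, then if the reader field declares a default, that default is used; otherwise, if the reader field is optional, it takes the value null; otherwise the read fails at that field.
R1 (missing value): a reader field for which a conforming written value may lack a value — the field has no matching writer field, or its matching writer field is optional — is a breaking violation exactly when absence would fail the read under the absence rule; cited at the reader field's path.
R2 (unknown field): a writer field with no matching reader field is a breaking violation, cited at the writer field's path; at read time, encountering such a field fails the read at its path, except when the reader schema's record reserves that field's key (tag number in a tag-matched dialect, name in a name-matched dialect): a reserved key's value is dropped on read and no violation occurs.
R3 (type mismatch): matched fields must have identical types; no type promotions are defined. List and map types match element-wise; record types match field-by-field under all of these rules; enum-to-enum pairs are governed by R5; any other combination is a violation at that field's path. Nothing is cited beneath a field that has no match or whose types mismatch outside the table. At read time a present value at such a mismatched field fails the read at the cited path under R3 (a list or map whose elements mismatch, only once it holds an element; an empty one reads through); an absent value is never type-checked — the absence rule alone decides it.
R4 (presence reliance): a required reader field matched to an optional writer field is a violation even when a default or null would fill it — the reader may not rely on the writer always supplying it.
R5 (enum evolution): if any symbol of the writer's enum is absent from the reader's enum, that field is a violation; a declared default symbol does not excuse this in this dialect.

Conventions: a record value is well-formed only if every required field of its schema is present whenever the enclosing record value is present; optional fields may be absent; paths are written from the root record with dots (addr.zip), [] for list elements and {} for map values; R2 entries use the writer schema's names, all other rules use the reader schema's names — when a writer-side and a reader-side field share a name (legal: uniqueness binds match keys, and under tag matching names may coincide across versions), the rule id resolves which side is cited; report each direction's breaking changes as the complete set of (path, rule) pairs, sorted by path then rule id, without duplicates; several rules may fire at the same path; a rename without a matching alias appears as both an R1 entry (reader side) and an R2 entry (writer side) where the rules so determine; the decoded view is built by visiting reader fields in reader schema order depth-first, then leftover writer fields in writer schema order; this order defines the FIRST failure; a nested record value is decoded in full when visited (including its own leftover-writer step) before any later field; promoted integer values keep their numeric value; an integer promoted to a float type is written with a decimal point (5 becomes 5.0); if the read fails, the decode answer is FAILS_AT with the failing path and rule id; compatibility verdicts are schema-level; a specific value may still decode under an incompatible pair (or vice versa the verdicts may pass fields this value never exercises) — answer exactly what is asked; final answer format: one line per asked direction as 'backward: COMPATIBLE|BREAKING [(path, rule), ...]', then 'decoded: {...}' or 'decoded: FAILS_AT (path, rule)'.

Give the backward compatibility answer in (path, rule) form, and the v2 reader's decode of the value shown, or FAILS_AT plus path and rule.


backward: COMPATIBLE []; decoded: {"status": "RED", "attrs": [-2], "archived": false, "signature": 0xC0DE}

each type pair in Event: writer, then reader
backward analysis of Event with v2 as reader and v1 as writer:
  writer required, Priority -> Priority: reader status maps from writer status
  writer required, list<int64> -> list<int64>: reader attrs maps from writer attrs
  writer optional, bool -> bool: reader archived maps from writer active
  writer required, bytes -> bytes: reader signature maps from writer signature
  writer price: unknown to reader
  => no violations; backward on Event: COMPATIBLE
decode walk for Event under reader schema v2:
  status := "RED"
  attrs := [-2]
  archived := false (from writer active)
  signature := 0xC0DE
  writer price: reserved -> dropped
  => decoded: {"status": "RED", "attrs": [-2], "archived": false, "signature": 0xC0DE}


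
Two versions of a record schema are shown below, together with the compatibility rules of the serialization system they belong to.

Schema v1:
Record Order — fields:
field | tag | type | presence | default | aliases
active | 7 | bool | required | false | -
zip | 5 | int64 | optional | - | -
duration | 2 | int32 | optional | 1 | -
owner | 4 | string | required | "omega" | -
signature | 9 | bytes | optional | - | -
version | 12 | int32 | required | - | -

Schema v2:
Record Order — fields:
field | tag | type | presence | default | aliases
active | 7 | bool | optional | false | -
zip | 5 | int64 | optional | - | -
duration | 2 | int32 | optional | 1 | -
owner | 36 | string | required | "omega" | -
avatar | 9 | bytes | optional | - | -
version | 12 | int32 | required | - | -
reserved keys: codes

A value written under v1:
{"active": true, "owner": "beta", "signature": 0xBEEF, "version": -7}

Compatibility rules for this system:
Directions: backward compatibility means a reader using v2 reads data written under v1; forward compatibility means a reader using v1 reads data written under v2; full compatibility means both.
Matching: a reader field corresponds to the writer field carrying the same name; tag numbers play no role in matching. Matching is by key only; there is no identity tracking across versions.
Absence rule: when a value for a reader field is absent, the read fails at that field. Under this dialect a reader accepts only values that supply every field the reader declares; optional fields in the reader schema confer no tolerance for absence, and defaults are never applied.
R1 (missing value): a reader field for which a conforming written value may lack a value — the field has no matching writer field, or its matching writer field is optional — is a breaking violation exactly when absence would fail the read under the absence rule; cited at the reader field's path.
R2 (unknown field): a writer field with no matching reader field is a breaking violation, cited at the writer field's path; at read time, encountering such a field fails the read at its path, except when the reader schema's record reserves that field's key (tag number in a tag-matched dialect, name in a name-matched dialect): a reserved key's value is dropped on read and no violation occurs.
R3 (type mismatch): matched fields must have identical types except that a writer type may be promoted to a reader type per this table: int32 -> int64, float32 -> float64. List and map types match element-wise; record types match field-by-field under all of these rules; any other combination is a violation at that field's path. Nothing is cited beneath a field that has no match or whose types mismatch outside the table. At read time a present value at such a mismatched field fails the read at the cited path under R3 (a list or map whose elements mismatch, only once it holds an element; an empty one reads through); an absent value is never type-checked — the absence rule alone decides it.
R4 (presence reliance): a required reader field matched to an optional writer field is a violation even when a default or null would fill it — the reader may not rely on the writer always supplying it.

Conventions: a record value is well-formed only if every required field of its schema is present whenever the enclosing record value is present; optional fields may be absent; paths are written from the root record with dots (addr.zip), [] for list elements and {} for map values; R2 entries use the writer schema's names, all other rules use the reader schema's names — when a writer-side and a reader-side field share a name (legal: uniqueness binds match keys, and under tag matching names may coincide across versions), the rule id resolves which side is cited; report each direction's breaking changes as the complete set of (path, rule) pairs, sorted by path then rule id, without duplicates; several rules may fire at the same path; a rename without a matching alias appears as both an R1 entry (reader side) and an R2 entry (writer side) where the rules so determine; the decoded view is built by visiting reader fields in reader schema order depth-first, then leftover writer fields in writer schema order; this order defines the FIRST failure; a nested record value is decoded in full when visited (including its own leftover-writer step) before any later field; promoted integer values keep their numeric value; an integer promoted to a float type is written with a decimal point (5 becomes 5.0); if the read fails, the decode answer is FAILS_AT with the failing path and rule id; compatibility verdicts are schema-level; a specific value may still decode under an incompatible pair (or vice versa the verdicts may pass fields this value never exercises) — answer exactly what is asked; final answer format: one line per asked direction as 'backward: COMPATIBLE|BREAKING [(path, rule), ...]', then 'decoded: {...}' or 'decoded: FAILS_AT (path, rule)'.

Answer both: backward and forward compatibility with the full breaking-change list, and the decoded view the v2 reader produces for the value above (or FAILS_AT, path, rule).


arrows below run writer -> reader for Order
checking backward for Order: reader v2 against writer v1:
  active: bool -> bool, writer required; from active
  zip: int64 -> int64, writer optional; from zip
  duration: int32 -> int32, writer optional; from duration
  owner: string -> string, writer required; from owner
  avatar: no writer match
  version: int32 -> int32, writer required; from version
  signature (writer side), unknown to reader
  rule R1 violated at avatar
  rule R1 violated at duration
  rule R2 violated at signature
  rule R1 violated at zip
  => backward verdict for Order: BREAKING, 4 violation(s)
checking forward for Order: reader v1 against writer v2:
  active: bool -> bool, writer optional; from active
  zip: int64 -> int64, writer optional; from zip
  duration: int32 -> int32, writer optional; from duration
  owner: string -> string, writer required; from owner
  signature: no writer match
  version: int32 -> int32, writer required; from version
  avatar (writer side), unknown to reader
  rule R1 violated at active
  rule R4 violated at active
  rule R2 violated at avatar
  rule R1 violated at duration
  rule R1 violated at signature
  rule R1 violated at zip
  => forward verdict for Order: BREAKING, 6 violation(s)
migrating the Order value to v2:
  active := true
  read fails at zip under R1 (no fill)
  => FAILS_AT (zip, R1)

backward: BREAKING [(avatar, R1), (duration, R1), (signature, R2), (zip, R1)]; forward: BREAKING [(active, R1), (active, R4), (avatar, R2), (duration, R1), (signature, R1), (zip, R1)]; decoded: FAILS_AT (zip, R1)


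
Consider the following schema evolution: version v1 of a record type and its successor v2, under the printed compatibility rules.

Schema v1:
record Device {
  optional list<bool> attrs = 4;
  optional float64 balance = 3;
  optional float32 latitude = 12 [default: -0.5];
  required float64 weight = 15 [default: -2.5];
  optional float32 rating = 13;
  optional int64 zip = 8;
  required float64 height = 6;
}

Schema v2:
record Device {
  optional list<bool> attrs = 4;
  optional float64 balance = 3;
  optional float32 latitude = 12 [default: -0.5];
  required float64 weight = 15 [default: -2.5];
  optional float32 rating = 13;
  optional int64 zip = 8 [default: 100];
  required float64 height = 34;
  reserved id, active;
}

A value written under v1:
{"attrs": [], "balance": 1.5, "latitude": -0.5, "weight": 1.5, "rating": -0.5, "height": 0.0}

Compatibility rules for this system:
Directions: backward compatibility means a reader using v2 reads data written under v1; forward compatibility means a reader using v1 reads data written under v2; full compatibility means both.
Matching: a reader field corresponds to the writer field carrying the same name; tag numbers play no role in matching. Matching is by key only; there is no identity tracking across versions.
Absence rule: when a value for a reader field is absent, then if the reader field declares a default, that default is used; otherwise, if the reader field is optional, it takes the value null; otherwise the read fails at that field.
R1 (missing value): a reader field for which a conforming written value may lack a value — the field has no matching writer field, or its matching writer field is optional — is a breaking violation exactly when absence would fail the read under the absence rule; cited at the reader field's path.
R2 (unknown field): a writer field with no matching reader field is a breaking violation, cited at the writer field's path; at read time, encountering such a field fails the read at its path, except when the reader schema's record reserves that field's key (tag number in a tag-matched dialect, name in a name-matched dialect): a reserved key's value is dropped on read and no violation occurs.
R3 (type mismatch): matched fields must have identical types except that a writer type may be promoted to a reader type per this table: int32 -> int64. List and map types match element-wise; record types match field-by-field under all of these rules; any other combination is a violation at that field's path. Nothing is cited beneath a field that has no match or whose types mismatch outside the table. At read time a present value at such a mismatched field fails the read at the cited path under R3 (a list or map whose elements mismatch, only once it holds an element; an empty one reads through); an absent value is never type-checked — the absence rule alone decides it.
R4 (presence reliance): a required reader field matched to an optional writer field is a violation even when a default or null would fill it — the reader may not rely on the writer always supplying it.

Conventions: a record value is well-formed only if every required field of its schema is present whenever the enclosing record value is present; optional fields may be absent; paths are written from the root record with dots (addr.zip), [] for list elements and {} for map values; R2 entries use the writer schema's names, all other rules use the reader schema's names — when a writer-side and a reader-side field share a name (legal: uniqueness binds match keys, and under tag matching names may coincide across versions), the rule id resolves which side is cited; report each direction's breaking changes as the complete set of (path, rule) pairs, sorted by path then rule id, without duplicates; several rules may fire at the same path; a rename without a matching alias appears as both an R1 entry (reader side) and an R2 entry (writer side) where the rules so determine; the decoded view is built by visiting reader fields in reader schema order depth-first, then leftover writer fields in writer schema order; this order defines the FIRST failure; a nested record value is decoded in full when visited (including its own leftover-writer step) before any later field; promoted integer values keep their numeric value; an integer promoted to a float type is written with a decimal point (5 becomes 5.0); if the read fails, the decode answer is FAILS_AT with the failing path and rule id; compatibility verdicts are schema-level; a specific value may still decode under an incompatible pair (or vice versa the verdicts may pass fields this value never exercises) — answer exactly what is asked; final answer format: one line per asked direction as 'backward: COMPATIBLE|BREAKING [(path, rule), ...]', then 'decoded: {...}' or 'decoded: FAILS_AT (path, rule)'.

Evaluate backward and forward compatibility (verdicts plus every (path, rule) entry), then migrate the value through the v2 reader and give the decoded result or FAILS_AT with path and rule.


backward: COMPATIBLE []; forward: COMPATIBLE []; decoded: {"attrs": [], "balance": 1.5, "latitude": -0.5, "weight": 1.5, "rating": -0.5, "zip": 100, "height": 0.0}

the writer's type comes first in each Device pair
backward pass over Device, reader schema v2, writer schema v1:
  attrs: paired with writer attrs (list<bool> -> list<bool>; writer optional)
  balance: paired with writer balance (float64 -> float64; writer optional)
  latitude: paired with writer latitude (float32 -> float32; writer optional)
  weight: paired with writer weight (float64 -> float64; writer required)
  rating: paired with writer rating (float32 -> float32; writer optional)
  zip: paired with writer zip (int64 -> int64; writer optional)
  height: paired with writer height (float64 -> float64; writer required)
  => backward verdict for Device: COMPATIBLE, no violations
forward pass over Device, reader schema v1, writer schema v2:
  attrs: paired with writer attrs (list<bool> -> list<bool>; writer optional)
  balance: paired with writer balance (float64 -> float64; writer optional)
  latitude: paired with writer latitude (float32 -> float32; writer optional)
  weight: paired with writer weight (float64 -> float64; writer required)
  rating: paired with writer rating (float32 -> float32; writer optional)
  zip: paired with writer zip (int64 -> int64; writer optional)
  height: paired with writer height (float64 -> float64; writer required)
  => forward verdict for Device: COMPATIBLE, no violations
migrating the Device value to v2:
  attrs := []
  balance := 1.5
  latitude := -0.5
  weight := 1.5
  rating := -0.5
  zip := 100 (no value, default fills)
  height := 0.0
  => decoded: {"attrs": [], "balance": 1.5, "latitude": -0.5, "weight": 1.5, "rating": -0.5, "zip": 100, "height": 0.0}


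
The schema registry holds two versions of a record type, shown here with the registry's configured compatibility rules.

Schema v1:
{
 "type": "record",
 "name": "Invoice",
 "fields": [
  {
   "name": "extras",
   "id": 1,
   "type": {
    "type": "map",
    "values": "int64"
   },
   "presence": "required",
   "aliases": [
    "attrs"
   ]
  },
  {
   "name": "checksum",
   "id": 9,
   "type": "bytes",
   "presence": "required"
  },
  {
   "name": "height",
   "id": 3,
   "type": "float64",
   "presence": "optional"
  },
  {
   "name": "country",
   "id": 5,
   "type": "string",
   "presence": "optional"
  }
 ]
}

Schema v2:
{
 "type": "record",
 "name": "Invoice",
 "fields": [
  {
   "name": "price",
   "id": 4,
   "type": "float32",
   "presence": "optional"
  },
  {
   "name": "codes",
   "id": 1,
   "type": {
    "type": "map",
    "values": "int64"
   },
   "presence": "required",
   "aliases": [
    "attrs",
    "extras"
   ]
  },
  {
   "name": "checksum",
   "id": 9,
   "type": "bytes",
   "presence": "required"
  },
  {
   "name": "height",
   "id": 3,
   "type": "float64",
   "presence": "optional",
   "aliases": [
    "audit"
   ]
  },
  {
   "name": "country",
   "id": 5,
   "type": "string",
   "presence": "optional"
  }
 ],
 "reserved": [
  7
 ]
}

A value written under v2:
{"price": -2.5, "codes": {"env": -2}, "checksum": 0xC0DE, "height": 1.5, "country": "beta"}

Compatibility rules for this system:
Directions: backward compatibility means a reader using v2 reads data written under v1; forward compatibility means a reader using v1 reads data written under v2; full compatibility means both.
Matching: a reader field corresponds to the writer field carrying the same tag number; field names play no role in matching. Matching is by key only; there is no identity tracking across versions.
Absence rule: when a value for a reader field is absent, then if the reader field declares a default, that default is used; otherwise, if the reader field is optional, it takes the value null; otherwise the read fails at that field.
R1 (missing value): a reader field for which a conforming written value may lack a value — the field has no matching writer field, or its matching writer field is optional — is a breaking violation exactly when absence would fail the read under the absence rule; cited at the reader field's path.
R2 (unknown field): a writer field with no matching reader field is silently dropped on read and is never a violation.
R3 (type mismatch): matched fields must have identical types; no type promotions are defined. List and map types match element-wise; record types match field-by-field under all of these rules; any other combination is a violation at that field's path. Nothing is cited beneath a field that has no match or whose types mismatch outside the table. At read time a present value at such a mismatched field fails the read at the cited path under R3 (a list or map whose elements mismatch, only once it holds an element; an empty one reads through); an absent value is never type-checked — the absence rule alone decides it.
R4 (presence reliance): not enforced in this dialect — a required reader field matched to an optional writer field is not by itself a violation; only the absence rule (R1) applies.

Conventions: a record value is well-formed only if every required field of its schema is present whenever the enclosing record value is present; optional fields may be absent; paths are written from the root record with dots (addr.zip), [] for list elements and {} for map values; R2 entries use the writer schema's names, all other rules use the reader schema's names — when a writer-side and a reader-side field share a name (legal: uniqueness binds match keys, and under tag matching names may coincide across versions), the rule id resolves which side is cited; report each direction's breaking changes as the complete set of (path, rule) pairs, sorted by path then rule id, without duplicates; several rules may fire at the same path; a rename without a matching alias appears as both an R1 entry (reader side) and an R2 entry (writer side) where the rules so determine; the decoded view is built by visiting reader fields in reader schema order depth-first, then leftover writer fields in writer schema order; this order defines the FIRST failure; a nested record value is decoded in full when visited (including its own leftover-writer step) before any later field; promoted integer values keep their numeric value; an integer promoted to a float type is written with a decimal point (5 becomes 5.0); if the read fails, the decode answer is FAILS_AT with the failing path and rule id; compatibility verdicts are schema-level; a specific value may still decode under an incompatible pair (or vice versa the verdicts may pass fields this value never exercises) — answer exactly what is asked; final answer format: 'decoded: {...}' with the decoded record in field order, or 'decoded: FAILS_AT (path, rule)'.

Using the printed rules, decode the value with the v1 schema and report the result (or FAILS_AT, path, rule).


the writer's type comes first in each Invoice pair
decoding the Invoice value with the v1 reader:
  extras := {"env": -2} (from writer codes)
  checksum := 0xC0DE
  height := 1.5
  country := "beta"
  writer price: no reader field; dropped
  => decoded: {"extras": {"env": -2}, "checksum": 0xC0DE, "height": 1.5, "country": "beta"}
remaining Invoice differences; none change what is asked:
  renamed field extras to codes in record Invoice (alias extras declared on the renamed field) -> inert under this dialect — no rule fires on Invoice and the result does not move
  added field price to record Invoice: optional float32, tag 4 (in v2 it sits immediately before codes) -> inert under this dialect — no rule fires on Invoice and the result does not move

decoded: {"extras": {"env": -2}, "checksum": 0xC0DE, "height": 1.5, "country": "beta"}


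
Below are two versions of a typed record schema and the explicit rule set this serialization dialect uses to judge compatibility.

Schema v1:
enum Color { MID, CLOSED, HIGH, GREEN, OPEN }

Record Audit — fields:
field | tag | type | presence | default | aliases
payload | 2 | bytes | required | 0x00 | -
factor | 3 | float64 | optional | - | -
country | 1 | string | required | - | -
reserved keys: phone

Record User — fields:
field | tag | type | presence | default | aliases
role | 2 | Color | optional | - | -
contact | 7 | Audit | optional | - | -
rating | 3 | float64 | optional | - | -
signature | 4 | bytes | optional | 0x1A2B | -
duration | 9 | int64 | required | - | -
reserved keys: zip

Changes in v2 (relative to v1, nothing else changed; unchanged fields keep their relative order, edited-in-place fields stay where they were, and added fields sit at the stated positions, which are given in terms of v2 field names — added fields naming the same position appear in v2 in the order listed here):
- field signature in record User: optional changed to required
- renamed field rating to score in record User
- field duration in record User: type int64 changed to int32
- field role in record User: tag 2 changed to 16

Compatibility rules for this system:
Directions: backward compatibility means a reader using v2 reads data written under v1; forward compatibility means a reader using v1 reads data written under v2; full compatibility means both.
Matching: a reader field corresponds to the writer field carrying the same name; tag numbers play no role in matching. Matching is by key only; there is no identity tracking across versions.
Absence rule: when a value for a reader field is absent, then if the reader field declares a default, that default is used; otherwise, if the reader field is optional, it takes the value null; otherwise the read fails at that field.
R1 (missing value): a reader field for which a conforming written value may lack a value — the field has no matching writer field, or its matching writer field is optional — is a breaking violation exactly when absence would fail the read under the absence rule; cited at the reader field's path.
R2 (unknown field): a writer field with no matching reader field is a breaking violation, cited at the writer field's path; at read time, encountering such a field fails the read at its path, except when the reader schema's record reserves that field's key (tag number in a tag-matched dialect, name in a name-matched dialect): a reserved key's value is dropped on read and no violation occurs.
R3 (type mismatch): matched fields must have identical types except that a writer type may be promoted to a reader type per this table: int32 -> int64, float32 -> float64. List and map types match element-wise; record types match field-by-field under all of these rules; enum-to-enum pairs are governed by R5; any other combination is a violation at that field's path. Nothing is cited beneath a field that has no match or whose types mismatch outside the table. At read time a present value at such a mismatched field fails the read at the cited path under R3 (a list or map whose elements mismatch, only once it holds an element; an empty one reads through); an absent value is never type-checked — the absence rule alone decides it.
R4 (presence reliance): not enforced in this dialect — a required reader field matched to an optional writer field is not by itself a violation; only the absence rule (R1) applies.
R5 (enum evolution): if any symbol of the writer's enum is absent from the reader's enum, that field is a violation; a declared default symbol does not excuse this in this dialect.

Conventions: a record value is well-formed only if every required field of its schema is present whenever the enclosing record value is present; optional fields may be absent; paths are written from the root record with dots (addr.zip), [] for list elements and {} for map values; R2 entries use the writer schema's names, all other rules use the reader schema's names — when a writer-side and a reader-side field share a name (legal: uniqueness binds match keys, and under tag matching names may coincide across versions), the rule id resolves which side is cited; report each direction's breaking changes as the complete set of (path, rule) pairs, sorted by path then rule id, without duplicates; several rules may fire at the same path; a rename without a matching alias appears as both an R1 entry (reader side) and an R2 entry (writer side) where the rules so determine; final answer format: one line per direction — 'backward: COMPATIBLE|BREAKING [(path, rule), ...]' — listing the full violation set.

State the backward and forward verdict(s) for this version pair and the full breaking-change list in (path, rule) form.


backward: BREAKING [(duration, R3), (rating, R2)]; forward: BREAKING [(score, R2)]

the writer's type comes first in each User pair
checking backward for User: reader v2 against writer v1:
  role: paired with writer role (Color -> Color; writer optional)
  contact: paired with writer contact (Audit -> Audit; writer optional)
  score: no writer match
  signature: paired with writer signature (bytes -> bytes; writer optional)
  duration: paired with writer duration (int64 -> int32; writer required)
  rating (writer side), unknown to reader
  contact.payload: paired with writer contact.payload (bytes -> bytes; writer required)
  contact.factor: paired with writer contact.factor (float64 -> float64; writer optional)
  contact.country: paired with writer contact.country (string -> string; writer required)
  breaking: (duration, R3)
  breaking: (rating, R2)
  => 2 violation(s): backward is BREAKING for User
checking forward for User: reader v1 against writer v2:
  role: paired with writer role (Color -> Color; writer optional)
  contact: paired with writer contact (Audit -> Audit; writer optional)
  rating: no writer match
  signature: paired with writer signature (bytes -> bytes; writer required)
  duration: paired with writer duration (int32 -> int64; writer required)
  score (writer side), unknown to reader
  contact.payload: paired with writer contact.payload (bytes -> bytes; writer required)
  contact.factor: paired with writer contact.factor (float64 -> float64; writer optional)
  contact.country: paired with writer contact.country (string -> string; writer required)
  breaking: (score, R2)
  => 1 violation(s): forward is BREAKING for User
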